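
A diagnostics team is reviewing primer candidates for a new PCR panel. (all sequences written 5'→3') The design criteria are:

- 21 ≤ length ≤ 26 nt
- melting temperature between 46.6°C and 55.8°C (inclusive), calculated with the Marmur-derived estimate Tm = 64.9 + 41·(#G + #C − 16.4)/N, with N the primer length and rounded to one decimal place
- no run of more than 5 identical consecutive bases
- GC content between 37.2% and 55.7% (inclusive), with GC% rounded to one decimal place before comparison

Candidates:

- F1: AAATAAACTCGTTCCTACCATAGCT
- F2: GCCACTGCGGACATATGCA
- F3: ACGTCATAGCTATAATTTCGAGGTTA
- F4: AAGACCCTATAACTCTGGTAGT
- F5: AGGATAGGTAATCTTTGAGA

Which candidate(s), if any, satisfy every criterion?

F4 only.

F1 (25 nt, A=9 T=7 G=2 C=7): length 25 ✓; Tm = 64.9 + 41·(9 − 16.4)/25 = 52.8°C ✓; longest run = 3 ✓; GC 9/25 = 36.0%, outside 37.2–55.7% ✗ — fails.
F2 (19 nt, A=5 T=3 G=5 C=6): length 19, outside 21–26 ✗; Tm = 64.9 + 41·(11 − 16.4)/19 = 53.2°C ✓; longest run = 2 ✓; GC 11/19 = 57.9%, outside 37.2–55.7% ✗ — fails.
F3 (26 nt, A=8 T=9 G=5 C=4): length 26 ✓; Tm = 64.9 + 41·(9 − 16.4)/26 = 53.2°C ✓; longest run = 3 ✓; GC 9/26 = 34.6%, outside 37.2–55.7% ✗ — fails.
F4 (22 nt, A=7 T=6 G=4 C=5): length 22 ✓; Tm = 64.9 + 41·(9 − 16.4)/22 = 51.1°C ✓; longest run = 3 ✓; GC 9/22 = 40.9% ✓ — passes.
F5 (20 nt, A=7 T=6 G=6 C=1): length 20, outside 21–26 ✗; Tm = 64.9 + 41·(7 − 16.4)/20 = 45.6°C, outside 46.6–55.8°C ✗; longest run = 3 ✓; GC 7/20 = 35.0%, outside 37.2–55.7% ✗ — fails.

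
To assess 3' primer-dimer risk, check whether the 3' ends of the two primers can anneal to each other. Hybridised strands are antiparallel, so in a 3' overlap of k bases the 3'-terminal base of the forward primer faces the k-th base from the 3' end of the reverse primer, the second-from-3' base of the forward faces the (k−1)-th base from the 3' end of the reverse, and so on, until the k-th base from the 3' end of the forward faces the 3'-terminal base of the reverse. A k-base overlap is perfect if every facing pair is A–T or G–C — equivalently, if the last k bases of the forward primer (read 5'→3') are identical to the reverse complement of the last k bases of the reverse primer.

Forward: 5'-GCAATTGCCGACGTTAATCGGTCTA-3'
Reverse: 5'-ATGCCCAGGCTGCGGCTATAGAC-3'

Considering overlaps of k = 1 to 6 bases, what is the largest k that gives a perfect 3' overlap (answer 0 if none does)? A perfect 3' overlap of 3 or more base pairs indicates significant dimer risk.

Last 6 bases (5'→3') — forward …GGTCTA, reverse …ATAGAC.
Reverse complement of the reverse primer's last 6 bases: GTCTAT; its first k bases are the reverse complement of the reverse primer's last k bases, so a perfect k-base overlap needs the forward primer's last k bases to equal them.
Comparing (forward last k vs required): k=1: A vs G ✗; k=2: TA vs GT ✗; k=3: CTA vs GTC ✗; k=4: TCTA vs GTCT ✗; k=5: GTCTA vs GTCTA ✓; k=6: GGTCTA vs GTCTAT ✗.
Only k = 5 is perfect, so the longest perfect 3' overlap is 5.

Longest perfect overlap: 5 complementary base pairs; significant dimer risk (threshold 3).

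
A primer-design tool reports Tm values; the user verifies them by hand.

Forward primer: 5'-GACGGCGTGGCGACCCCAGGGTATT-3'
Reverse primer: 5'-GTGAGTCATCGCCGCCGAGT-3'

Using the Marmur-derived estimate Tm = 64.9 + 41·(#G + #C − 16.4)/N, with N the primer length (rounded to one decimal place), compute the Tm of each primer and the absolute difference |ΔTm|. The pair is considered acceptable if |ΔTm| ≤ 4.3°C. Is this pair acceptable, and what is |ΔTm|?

|ΔTm| = 8.0°C; the pair is not acceptable.

Forward: G+C = 17, N = 25 → Tm = 64.9 + 41·(17 − 16.4)/25 = 65.9°C.
Reverse: G+C = 13, N = 20 → Tm = 64.9 + 41·(13 − 16.4)/20 = 57.9°C.
|ΔTm| = |65.9 − 57.9| = 8.0°C, > 4.3°C.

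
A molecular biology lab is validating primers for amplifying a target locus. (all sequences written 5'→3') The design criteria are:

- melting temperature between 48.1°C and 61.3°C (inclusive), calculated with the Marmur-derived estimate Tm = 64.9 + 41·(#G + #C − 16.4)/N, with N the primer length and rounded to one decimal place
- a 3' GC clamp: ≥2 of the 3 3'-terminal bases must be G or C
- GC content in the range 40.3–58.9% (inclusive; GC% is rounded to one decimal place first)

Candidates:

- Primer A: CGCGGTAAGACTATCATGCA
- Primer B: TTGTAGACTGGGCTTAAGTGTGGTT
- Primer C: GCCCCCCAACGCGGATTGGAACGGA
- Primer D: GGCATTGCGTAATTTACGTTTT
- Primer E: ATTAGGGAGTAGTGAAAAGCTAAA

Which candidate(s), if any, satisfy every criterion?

Primer A (20 nt, A=6 T=4 G=5 C=5): Tm = 64.9 + 41·(10 − 16.4)/20 = 51.8°C ✓; 3' end GCA has 2 G/C ✓; GC 10/20 = 50.0% ✓ — passes.
Primer B (25 nt, A=4 T=10 G=9 C=2): Tm = 64.9 + 41·(11 − 16.4)/25 = 56.0°C ✓; 3' end GTT has 1 G/C, need ≥2 ✗; GC 11/25 = 44.0% ✓ — fails.
Primer C (25 nt, A=6 T=2 G=8 C=9): Tm = 64.9 + 41·(17 − 16.4)/25 = 65.9°C, outside 48.1–61.3°C ✗; 3' end GGA has 2 G/C ✓; GC 17/25 = 68.0%, outside 40.3–58.9% ✗ — fails.
Primer D (22 nt, A=4 T=10 G=5 C=3): Tm = 64.9 + 41·(8 − 16.4)/22 = 49.2°C ✓; 3' end TTT has 0 G/C, need ≥2 ✗; GC 8/22 = 36.4%, outside 40.3–58.9% ✗ — fails.
Primer E (24 nt, A=11 T=5 G=7 C=1): Tm = 64.9 + 41·(8 − 16.4)/24 = 50.6°C ✓; 3' end AAA has 0 G/C, need ≥2 ✗; GC 8/24 = 33.3%, outside 40.3–58.9% ✗ — fails.

Primer A only.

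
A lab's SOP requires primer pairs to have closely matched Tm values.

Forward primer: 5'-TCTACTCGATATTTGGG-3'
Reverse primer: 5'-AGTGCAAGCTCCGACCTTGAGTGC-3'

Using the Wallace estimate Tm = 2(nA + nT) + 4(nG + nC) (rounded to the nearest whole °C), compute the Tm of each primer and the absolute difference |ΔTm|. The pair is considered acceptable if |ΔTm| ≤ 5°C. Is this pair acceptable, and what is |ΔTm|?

|ΔTm| = 28°C; the pair is not acceptable.

Forward: A=3 T=7 G=4 C=3 → Tm = 2·10 + 4·7 = 48°C.
Reverse: A=5 T=5 G=7 C=7 → Tm = 2·10 + 4·14 = 76°C.
|ΔTm| = |48 − 76| = 28°C, > 5°C.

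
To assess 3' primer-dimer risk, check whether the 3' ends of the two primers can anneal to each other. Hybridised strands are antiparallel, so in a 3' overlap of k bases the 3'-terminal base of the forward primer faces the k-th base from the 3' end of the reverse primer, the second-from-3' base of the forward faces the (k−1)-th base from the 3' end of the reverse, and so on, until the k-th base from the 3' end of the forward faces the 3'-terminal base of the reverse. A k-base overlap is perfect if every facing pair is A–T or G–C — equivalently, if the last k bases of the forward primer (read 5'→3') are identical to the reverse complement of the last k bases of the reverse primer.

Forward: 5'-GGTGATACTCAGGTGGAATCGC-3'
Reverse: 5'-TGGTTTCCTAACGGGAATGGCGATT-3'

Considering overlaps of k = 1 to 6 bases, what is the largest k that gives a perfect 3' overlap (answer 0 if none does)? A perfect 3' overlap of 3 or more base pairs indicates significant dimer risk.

Longest perfect overlap: 6 complementary base pairs; significant dimer risk (threshold 3).

Last 6 bases (5'→3') — forward …AATCGC, reverse …GCGATT.
Reverse complement of the reverse primer's last 6 bases: AATCGC; its first k bases are the reverse complement of the reverse primer's last k bases, so a perfect k-base overlap needs the forward primer's last k bases to equal them.
Comparing (forward last k vs required): k=1: C vs A ✗; k=2: GC vs AA ✗; k=3: CGC vs AAT ✗; k=4: TCGC vs AATC ✗; k=5: ATCGC vs AATCG ✗; k=6: AATCGC vs AATCGC ✓.
Only k = 6 is perfect, so the longest perfect 3' overlap is 6.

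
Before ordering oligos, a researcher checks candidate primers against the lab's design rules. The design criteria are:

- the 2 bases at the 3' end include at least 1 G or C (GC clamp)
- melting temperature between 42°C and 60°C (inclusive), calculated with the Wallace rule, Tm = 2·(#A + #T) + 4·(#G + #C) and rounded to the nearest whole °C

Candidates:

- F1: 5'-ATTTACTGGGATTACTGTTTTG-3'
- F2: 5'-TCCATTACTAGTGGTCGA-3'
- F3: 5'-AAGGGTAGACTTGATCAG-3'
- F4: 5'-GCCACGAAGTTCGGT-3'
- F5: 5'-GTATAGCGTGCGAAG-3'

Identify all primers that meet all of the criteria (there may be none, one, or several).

F1 (22 nt, A=4 T=11 G=5 C=2): 3' end TG has 1 G/C ✓; Tm = 2·15 + 4·7 = 58°C ✓ — passes.
F2 (18 nt, A=4 T=6 G=4 C=4): 3' end GA has 1 G/C ✓; Tm = 2·10 + 4·8 = 52°C ✓ — passes.
F3 (18 nt, A=6 T=4 G=6 C=2): 3' end AG has 1 G/C ✓; Tm = 2·10 + 4·8 = 52°C ✓ — passes.
F4 (15 nt, A=3 T=3 G=5 C=4): 3' end GT has 1 G/C ✓; Tm = 2·6 + 4·9 = 48°C ✓ — passes.
F5 (15 nt, A=4 T=3 G=6 C=2): 3' end AG has 1 G/C ✓; Tm = 2·7 + 4·8 = 46°C ✓ — passes.

F1, F2, F3, F4 and F5.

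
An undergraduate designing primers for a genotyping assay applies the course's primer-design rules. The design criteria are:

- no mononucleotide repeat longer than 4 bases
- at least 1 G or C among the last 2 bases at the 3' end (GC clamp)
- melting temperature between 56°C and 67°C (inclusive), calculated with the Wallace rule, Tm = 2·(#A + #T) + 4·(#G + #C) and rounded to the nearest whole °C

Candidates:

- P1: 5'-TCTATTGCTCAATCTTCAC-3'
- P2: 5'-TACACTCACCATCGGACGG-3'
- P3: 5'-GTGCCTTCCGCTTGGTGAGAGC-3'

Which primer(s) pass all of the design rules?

P2 only.

P1 (19 nt, A=4 T=8 G=1 C=6): longest run = 2 ✓; 3' end AC has 1 G/C ✓; Tm = 2·12 + 4·7 = 52°C, outside 56–67°C ✗ — fails.
P2 (19 nt, A=5 T=3 G=4 C=7): longest run = 2 ✓; 3' end GG has 2 G/C ✓; Tm = 2·8 + 4·11 = 60°C ✓ — passes.
P3 (22 nt, A=2 T=6 G=8 C=6): longest run = 2 ✓; 3' end GC has 2 G/C ✓; Tm = 2·8 + 4·14 = 72°C, outside 56–67°C ✗ — fails.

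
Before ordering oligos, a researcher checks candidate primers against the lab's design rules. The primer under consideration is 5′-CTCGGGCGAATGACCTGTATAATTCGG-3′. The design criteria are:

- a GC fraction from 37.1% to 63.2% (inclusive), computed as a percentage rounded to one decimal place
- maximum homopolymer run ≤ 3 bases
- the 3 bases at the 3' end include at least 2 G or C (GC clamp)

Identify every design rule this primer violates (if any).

Meets all criteria.

Base counts: A=6, T=7, G=8, C=6 (length 27).
GC content: GC 14/27 = 51.9% ✓
homopolymer run: longest run = 3 ✓
GC clamp: 3' end CGG has 3 G/C ✓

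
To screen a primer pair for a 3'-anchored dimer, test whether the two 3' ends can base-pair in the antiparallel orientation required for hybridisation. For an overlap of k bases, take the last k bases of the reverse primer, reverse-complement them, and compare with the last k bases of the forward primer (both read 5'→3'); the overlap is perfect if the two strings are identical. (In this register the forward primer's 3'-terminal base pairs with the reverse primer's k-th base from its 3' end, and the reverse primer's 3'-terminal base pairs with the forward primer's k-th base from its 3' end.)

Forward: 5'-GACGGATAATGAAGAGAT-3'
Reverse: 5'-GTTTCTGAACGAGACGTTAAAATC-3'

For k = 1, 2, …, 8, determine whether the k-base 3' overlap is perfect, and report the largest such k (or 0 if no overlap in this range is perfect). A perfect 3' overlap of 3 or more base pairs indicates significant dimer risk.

Last 8 bases (5'→3') — forward …GAAGAGAT, reverse …TTAAAATC.
Reverse complement of the reverse primer's last 8 bases: GATTTTAA; its first k bases are the reverse complement of the reverse primer's last k bases, so a perfect k-base overlap needs the forward primer's last k bases to equal them.
Comparing (forward last k vs required): k=1: T vs G ✗; k=2: AT vs GA ✗; k=3: GAT vs GAT ✓; k=4: AGAT vs GATT ✗; k=5: GAGAT vs GATTT ✗; k=6: AGAGAT vs GATTTT ✗; k=7: AAGAGAT vs GATTTTA ✗; k=8: GAAGAGAT vs GATTTTAA ✗.
Only k = 3 is perfect, so the longest perfect 3' overlap is 3.

Longest perfect overlap: 3 complementary base pairs; significant dimer risk (threshold 3).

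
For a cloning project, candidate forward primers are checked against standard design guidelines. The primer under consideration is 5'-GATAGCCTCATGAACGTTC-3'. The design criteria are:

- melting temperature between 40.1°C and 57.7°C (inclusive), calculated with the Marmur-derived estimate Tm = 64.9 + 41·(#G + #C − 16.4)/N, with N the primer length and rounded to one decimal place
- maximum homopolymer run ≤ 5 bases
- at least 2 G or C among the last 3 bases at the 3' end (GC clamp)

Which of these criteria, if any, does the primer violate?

Fails: GC clamp.

Base counts: A=5, T=5, G=4, C=5 (length 19).
Tm: Tm = 64.9 + 41·(9 − 16.4)/19 = 48.9°C ✓
homopolymer run: longest run = 2 ✓
GC clamp: 3' end TTC has 1 G/C, need ≥2 ✗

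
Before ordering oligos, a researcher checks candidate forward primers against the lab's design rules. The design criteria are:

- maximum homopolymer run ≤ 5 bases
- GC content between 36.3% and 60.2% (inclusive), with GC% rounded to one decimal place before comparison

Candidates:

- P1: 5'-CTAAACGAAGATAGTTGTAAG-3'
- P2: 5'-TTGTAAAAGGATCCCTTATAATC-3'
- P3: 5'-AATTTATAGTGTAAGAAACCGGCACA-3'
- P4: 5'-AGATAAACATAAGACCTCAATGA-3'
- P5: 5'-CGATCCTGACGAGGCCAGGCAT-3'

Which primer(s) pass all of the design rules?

None of the candidates satisfy all criteria.

P1 (21 nt, A=9 T=5 G=5 C=2): longest run = 3 ✓; GC 7/21 = 33.3%, outside 36.3–60.2% ✗ — fails.
P2 (23 nt, A=8 T=8 G=3 C=4): longest run = 4 ✓; GC 7/23 = 30.4%, outside 36.3–60.2% ✗ — fails.
P3 (26 nt, A=11 T=6 G=5 C=4): longest run = 3 ✓; GC 9/26 = 34.6%, outside 36.3–60.2% ✗ — fails.
P4 (23 nt, A=12 T=4 G=3 C=4): longest run = 3 ✓; GC 7/23 = 30.4%, outside 36.3–60.2% ✗ — fails.
P5 (22 nt, A=5 T=3 G=7 C=7): longest run = 2 ✓; GC 14/22 = 63.6%, outside 36.3–60.2% ✗ — fails.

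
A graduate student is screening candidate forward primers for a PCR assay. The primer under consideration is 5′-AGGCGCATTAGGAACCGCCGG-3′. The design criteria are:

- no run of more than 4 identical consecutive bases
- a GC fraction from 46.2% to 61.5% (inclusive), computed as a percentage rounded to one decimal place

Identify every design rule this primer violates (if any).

Base counts: A=5, T=2, G=8, C=6 (length 21).
homopolymer run: longest run = 2 ✓
GC content: GC 14/21 = 66.7%, outside 46.2–61.5% ✗

Fails: GC content.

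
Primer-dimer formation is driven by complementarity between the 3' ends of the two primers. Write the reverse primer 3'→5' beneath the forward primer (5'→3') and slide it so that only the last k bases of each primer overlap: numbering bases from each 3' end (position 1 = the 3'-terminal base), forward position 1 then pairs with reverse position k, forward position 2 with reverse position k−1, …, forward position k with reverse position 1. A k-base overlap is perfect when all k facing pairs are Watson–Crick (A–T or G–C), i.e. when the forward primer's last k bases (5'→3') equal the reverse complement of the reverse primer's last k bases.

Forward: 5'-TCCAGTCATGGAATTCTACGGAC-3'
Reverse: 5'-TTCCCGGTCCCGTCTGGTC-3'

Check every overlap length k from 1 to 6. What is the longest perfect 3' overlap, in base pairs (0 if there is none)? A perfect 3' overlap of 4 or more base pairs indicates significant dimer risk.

Last 6 bases (5'→3') — forward …ACGGAC, reverse …CTGGTC.
Reverse complement of the reverse primer's last 6 bases: GACCAG; its first k bases are the reverse complement of the reverse primer's last k bases, so a perfect k-base overlap needs the forward primer's last k bases to equal them.
Comparing (forward last k vs required): k=1: C vs G ✗; k=2: AC vs GA ✗; k=3: GAC vs GAC ✓; k=4: GGAC vs GACC ✗; k=5: CGGAC vs GACCA ✗; k=6: ACGGAC vs GACCAG ✗.
Only k = 3 is perfect, so the longest perfect 3' overlap is 3.

Longest perfect overlap: 3 complementary base pairs; below the dimer-risk threshold (threshold 4).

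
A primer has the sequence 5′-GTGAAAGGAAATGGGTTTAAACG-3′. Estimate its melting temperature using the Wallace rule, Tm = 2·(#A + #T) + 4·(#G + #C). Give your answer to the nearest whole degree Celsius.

Base counts: A=9, T=5, G=8, C=1 (length 23).
Tm = 2·(9+5) + 4·(8+1) = 2·14 + 4·9 = 28 + 36 = 64°C.

64°C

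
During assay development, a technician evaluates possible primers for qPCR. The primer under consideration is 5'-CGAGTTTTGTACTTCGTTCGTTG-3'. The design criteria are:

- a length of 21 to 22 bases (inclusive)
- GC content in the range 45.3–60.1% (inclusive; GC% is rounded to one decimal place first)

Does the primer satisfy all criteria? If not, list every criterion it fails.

Base counts: A=2, T=11, G=6, C=4 (length 23).
length: length 23, outside 21–22 ✗
GC content: GC 10/23 = 43.5%, outside 45.3–60.1% ✗

Fails: length, GC content.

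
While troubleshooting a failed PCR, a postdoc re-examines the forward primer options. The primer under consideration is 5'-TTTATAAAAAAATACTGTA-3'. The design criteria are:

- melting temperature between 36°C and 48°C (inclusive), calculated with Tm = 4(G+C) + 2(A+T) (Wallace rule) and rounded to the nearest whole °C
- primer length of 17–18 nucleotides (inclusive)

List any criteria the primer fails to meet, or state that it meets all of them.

Base counts: A=10, T=7, G=1, C=1 (length 19).
Tm: Tm = 2·17 + 4·2 = 42°C ✓
length: length 19, outside 17–18 ✗

Fails: length.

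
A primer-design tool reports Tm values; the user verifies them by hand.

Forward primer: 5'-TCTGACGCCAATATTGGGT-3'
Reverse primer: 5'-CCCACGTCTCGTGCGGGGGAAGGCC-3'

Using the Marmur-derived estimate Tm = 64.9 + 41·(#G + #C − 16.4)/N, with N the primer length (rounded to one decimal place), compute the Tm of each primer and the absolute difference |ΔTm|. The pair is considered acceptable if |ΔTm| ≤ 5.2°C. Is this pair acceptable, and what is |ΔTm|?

Forward: G+C = 9, N = 19 → Tm = 64.9 + 41·(9 − 16.4)/19 = 48.9°C.
Reverse: G+C = 19, N = 25 → Tm = 64.9 + 41·(19 − 16.4)/25 = 69.2°C.
|ΔTm| = |48.9 − 69.2| = 20.3°C, > 5.2°C.

|ΔTm| = 20.3°C; the pair is not acceptable.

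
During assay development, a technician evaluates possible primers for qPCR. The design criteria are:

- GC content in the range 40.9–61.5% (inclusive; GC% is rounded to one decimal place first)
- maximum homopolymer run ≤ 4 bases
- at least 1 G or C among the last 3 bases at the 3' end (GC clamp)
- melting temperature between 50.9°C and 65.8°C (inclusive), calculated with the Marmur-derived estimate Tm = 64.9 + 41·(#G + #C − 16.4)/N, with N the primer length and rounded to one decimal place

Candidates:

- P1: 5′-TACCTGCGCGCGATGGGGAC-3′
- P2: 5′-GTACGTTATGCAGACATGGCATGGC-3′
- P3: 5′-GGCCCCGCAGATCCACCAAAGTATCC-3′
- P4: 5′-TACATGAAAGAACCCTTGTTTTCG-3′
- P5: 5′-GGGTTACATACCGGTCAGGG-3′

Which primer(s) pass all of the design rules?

P1 (20 nt, A=3 T=3 G=8 C=6): GC 14/20 = 70.0%, outside 40.9–61.5% ✗; longest run = 4 ✓; 3' end GAC has 2 G/C ✓; Tm = 64.9 + 41·(14 − 16.4)/20 = 60.0°C ✓ — fails.
P2 (25 nt, A=6 T=6 G=8 C=5): GC 13/25 = 52.0% ✓; longest run = 2 ✓; 3' end GGC has 3 G/C ✓; Tm = 64.9 + 41·(13 − 16.4)/25 = 59.3°C ✓ — passes.
P3 (26 nt, A=7 T=3 G=5 C=11): GC 16/26 = 61.5% ✓; longest run = 4 ✓; 3' end TCC has 2 G/C ✓; Tm = 64.9 + 41·(16 − 16.4)/26 = 64.3°C ✓ — passes.
P4 (24 nt, A=7 T=8 G=4 C=5): GC 9/24 = 37.5%, outside 40.9–61.5% ✗; longest run = 4 ✓; 3' end TCG has 2 G/C ✓; Tm = 64.9 + 41·(9 − 16.4)/24 = 52.3°C ✓ — fails.
P5 (20 nt, A=4 T=4 G=8 C=4): GC 12/20 = 60.0% ✓; longest run = 3 ✓; 3' end GGG has 3 G/C ✓; Tm = 64.9 + 41·(12 − 16.4)/20 = 55.9°C ✓ — passes.

P2, P3 and P5.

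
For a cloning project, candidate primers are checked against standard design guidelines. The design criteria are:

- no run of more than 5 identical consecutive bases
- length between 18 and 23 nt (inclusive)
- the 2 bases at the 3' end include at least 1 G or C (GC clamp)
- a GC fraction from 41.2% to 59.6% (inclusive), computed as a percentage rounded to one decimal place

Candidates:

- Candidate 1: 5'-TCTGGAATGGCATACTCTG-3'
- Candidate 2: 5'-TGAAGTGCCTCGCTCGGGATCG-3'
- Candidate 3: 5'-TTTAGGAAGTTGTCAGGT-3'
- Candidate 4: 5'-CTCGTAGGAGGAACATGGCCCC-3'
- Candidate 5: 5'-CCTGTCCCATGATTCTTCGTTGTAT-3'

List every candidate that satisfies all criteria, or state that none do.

Candidate 1 only.

Candidate 1 (19 nt, A=4 T=6 G=5 C=4): longest run = 2 ✓; length 19 ✓; 3' end TG has 1 G/C ✓; GC 9/19 = 47.4% ✓ — passes.
Candidate 2 (22 nt, A=3 T=5 G=8 C=6): longest run = 3 ✓; length 22 ✓; 3' end CG has 2 G/C ✓; GC 14/22 = 63.6%, outside 41.2–59.6% ✗ — fails.
Candidate 3 (18 nt, A=4 T=7 G=6 C=1): longest run = 3 ✓; length 18 ✓; 3' end GT has 1 G/C ✓; GC 7/18 = 38.9%, outside 41.2–59.6% ✗ — fails.
Candidate 4 (22 nt, A=5 T=3 G=7 C=7): longest run = 4 ✓; length 22 ✓; 3' end CC has 2 G/C ✓; GC 14/22 = 63.6%, outside 41.2–59.6% ✗ — fails.
Candidate 5 (25 nt, A=3 T=11 G=4 C=7): longest run = 3 ✓; length 25, outside 18–23 ✗; 3' end AT has 0 G/C, need ≥1 ✗; GC 11/25 = 44.0% ✓ — fails.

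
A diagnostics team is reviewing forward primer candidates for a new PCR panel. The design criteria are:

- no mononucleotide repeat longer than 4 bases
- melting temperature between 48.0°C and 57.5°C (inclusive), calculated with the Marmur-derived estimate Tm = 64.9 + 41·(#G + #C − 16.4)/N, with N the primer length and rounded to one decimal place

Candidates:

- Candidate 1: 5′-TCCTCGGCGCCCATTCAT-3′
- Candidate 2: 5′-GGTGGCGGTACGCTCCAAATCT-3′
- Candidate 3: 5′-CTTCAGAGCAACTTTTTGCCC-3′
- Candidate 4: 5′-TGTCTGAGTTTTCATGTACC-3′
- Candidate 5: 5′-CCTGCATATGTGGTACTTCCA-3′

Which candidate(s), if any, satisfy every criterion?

Candidate 1 and Candidate 5.

Candidate 1 (18 nt, A=2 T=5 G=3 C=8): longest run = 3 ✓; Tm = 64.9 + 41·(11 − 16.4)/18 = 52.6°C ✓ — passes.
Candidate 2 (22 nt, A=4 T=5 G=7 C=6): longest run = 3 ✓; Tm = 64.9 + 41·(13 − 16.4)/22 = 58.6°C, outside 48.0–57.5°C ✗ — fails.
Candidate 3 (21 nt, A=4 T=7 G=3 C=7): longest run = 5, exceeds 4 ✗; Tm = 64.9 + 41·(10 − 16.4)/21 = 52.4°C ✓ — fails.
Candidate 4 (20 nt, A=3 T=9 G=4 C=4): longest run = 4 ✓; Tm = 64.9 + 41·(8 − 16.4)/20 = 47.7°C, outside 48.0–57.5°C ✗ — fails.
Candidate 5 (21 nt, A=4 T=7 G=4 C=6): longest run = 2 ✓; Tm = 64.9 + 41·(10 − 16.4)/21 = 52.4°C ✓ — passes.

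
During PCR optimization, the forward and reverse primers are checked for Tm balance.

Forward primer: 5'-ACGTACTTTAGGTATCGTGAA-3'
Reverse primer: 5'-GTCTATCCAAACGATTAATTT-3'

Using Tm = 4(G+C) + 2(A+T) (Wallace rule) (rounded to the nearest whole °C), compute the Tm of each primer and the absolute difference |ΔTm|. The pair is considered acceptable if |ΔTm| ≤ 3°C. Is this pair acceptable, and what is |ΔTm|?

Forward: A=6 T=7 G=5 C=3 → Tm = 2·13 + 4·8 = 58°C.
Reverse: A=7 T=8 G=2 C=4 → Tm = 2·15 + 4·6 = 54°C.
|ΔTm| = |58 − 54| = 4°C, > 3°C.

|ΔTm| = 4°C; the pair is not acceptable.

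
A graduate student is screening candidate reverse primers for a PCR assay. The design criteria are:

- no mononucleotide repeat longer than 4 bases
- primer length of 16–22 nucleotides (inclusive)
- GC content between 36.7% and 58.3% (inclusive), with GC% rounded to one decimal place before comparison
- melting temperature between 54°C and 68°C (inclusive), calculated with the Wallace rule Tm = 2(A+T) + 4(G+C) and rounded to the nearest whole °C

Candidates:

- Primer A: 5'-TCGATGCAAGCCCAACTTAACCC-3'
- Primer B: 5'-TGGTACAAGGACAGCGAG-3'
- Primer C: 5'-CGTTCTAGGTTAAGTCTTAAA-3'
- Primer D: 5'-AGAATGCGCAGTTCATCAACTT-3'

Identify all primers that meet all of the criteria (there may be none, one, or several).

Primer B and Primer D.

Primer A (23 nt, A=7 T=4 G=3 C=9): longest run = 3 ✓; length 23, outside 16–22 ✗; GC 12/23 = 52.2% ✓; Tm = 2·11 + 4·12 = 70°C, outside 54–68°C ✗ — fails.
Primer B (18 nt, A=6 T=2 G=7 C=3): longest run = 2 ✓; length 18 ✓; GC 10/18 = 55.6% ✓; Tm = 2·8 + 4·10 = 56°C ✓ — passes.
Primer C (21 nt, A=6 T=8 G=4 C=3): longest run = 3 ✓; length 21 ✓; GC 7/21 = 33.3%, outside 36.7–58.3% ✗; Tm = 2·14 + 4·7 = 56°C ✓ — fails.
Primer D (22 nt, A=7 T=6 G=4 C=5): longest run = 2 ✓; length 22 ✓; GC 9/22 = 40.9% ✓; Tm = 2·13 + 4·9 = 62°C ✓ — passes.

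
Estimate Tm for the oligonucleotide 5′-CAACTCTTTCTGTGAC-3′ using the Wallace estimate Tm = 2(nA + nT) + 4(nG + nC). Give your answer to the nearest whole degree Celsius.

46°C

Base counts: A=3, T=6, G=2, C=5 (length 16).
Tm = 2·(3+6) + 4·(2+5) = 2·9 + 4·7 = 18 + 28 = 46°C.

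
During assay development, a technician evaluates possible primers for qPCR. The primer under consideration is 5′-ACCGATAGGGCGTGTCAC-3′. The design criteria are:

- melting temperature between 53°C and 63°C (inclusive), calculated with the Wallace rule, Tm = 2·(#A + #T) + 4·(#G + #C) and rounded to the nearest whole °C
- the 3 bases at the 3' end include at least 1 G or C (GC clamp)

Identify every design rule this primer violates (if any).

Meets all criteria.

Base counts: A=4, T=3, G=6, C=5 (length 18).
Tm: Tm = 2·7 + 4·11 = 58°C ✓
GC clamp: 3' end CAC has 2 G/C ✓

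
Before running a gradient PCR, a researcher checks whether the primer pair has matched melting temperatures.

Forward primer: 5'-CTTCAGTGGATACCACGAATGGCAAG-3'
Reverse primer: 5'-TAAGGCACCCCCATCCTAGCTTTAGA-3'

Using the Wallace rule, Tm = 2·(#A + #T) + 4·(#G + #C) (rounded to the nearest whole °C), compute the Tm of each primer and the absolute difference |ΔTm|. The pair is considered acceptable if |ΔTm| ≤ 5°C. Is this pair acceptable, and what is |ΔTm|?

Forward: A=8 T=5 G=7 C=6 → Tm = 2·13 + 4·13 = 78°C.
Reverse: A=7 T=6 G=4 C=9 → Tm = 2·13 + 4·13 = 78°C.
|ΔTm| = |78 − 78| = 0°C, ≤ 5°C.

|ΔTm| = 0°C; the pair is acceptable.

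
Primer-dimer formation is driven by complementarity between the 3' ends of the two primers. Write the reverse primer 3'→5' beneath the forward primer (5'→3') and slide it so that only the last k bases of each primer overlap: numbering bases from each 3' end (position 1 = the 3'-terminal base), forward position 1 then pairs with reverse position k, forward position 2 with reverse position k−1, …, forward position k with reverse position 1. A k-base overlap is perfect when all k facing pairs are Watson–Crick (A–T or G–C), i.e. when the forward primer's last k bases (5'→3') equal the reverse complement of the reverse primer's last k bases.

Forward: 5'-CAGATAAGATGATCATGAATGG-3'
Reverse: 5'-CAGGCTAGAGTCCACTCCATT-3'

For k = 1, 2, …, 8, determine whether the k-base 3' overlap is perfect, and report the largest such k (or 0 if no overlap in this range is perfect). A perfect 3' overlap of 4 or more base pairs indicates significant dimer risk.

Last 8 bases (5'→3') — forward …ATGAATGG, reverse …ACTCCATT.
Reverse complement of the reverse primer's last 8 bases: AATGGAGT; its first k bases are the reverse complement of the reverse primer's last k bases, so a perfect k-base overlap needs the forward primer's last k bases to equal them.
Comparing (forward last k vs required): k=1: G vs A ✗; k=2: GG vs AA ✗; k=3: TGG vs AAT ✗; k=4: ATGG vs AATG ✗; k=5: AATGG vs AATGG ✓; k=6: GAATGG vs AATGGA ✗; k=7: TGAATGG vs AATGGAG ✗; k=8: ATGAATGG vs AATGGAGT ✗.
Only k = 5 is perfect, so the longest perfect 3' overlap is 5.

Longest perfect overlap: 5 complementary base pairs; significant dimer risk (threshold 4).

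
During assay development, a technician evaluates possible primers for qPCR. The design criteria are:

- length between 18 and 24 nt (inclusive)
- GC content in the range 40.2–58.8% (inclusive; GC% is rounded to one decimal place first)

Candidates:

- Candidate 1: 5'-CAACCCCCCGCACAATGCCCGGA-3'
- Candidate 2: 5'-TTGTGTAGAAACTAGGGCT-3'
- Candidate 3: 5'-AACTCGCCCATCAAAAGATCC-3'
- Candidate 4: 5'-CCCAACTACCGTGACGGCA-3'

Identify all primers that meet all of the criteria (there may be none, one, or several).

Candidate 1 (23 nt, A=6 T=1 G=4 C=12): length 23 ✓; GC 16/23 = 69.6%, outside 40.2–58.8% ✗ — fails.
Candidate 2 (19 nt, A=5 T=6 G=6 C=2): length 19 ✓; GC 8/19 = 42.1% ✓ — passes.
Candidate 3 (21 nt, A=8 T=3 G=2 C=8): length 21 ✓; GC 10/21 = 47.6% ✓ — passes.
Candidate 4 (19 nt, A=5 T=2 G=4 C=8): length 19 ✓; GC 12/19 = 63.2%, outside 40.2–58.8% ✗ — fails.

Candidate 2 and Candidate 3.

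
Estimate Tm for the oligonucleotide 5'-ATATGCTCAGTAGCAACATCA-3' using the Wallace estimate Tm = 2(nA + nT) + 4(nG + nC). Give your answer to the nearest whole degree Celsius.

58°C

Base counts: A=8, T=5, G=3, C=5 (length 21).
Tm = 2·(8+5) + 4·(3+5) = 2·13 + 4·8 = 26 + 32 = 58°C.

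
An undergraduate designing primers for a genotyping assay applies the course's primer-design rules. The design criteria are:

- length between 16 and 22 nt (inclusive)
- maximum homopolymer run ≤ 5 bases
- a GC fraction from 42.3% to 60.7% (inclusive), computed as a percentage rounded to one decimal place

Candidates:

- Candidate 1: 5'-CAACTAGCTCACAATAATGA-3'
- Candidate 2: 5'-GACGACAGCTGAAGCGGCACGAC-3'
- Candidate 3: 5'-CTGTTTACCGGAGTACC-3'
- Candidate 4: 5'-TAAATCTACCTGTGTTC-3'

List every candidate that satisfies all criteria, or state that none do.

Candidate 1 (20 nt, A=9 T=4 G=2 C=5): length 20 ✓; longest run = 2 ✓; GC 7/20 = 35.0%, outside 42.3–60.7% ✗ — fails.
Candidate 2 (23 nt, A=7 T=1 G=8 C=7): length 23, outside 16–22 ✗; longest run = 2 ✓; GC 15/23 = 65.2%, outside 42.3–60.7% ✗ — fails.
Candidate 3 (17 nt, A=3 T=5 G=4 C=5): length 17 ✓; longest run = 3 ✓; GC 9/17 = 52.9% ✓ — passes.
Candidate 4 (17 nt, A=4 T=7 G=2 C=4): length 17 ✓; longest run = 3 ✓; GC 6/17 = 35.3%, outside 42.3–60.7% ✗ — fails.

Candidate 3 only.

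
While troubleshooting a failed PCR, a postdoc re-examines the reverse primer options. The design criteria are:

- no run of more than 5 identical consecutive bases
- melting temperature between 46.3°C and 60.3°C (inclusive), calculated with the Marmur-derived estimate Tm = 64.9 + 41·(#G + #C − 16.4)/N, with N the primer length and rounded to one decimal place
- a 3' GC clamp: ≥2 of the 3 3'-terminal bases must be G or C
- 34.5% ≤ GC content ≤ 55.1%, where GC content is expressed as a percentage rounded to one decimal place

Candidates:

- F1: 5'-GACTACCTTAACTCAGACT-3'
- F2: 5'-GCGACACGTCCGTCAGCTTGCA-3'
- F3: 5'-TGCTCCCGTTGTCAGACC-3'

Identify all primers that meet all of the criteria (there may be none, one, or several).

None of the candidates satisfy all criteria.

F1 (19 nt, A=6 T=5 G=2 C=6): longest run = 2 ✓; Tm = 64.9 + 41·(8 − 16.4)/19 = 46.8°C ✓; 3' end ACT has 1 G/C, need ≥2 ✗; GC 8/19 = 42.1% ✓ — fails.
F2 (22 nt, A=4 T=4 G=6 C=8): longest run = 2 ✓; Tm = 64.9 + 41·(14 − 16.4)/22 = 60.4°C, outside 46.3–60.3°C ✗; 3' end GCA has 2 G/C ✓; GC 14/22 = 63.6%, outside 34.5–55.1% ✗ — fails.
F3 (18 nt, A=2 T=5 G=4 C=7): longest run = 3 ✓; Tm = 64.9 + 41·(11 − 16.4)/18 = 52.6°C ✓; 3' end ACC has 2 G/C ✓; GC 11/18 = 61.1%, outside 34.5–55.1% ✗ — fails.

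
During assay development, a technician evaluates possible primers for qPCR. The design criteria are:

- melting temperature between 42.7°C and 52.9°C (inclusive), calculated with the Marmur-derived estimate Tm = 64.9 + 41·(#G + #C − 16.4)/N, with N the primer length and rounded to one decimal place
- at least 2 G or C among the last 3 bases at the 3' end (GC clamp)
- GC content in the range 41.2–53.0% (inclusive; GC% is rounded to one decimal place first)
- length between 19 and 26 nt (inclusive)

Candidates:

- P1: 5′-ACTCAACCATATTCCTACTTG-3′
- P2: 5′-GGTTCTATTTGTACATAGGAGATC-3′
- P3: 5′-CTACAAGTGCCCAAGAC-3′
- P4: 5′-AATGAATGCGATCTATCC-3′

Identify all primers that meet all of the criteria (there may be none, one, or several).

None of the candidates satisfy all criteria.

P1 (21 nt, A=6 T=7 G=1 C=7): Tm = 64.9 + 41·(8 − 16.4)/21 = 48.5°C ✓; 3' end TTG has 1 G/C, need ≥2 ✗; GC 8/21 = 38.1%, outside 41.2–53.0% ✗; length 21 ✓ — fails.
P2 (24 nt, A=6 T=9 G=6 C=3): Tm = 64.9 + 41·(9 − 16.4)/24 = 52.3°C ✓; 3' end ATC has 1 G/C, need ≥2 ✗; GC 9/24 = 37.5%, outside 41.2–53.0% ✗; length 24 ✓ — fails.
P3 (17 nt, A=6 T=2 G=3 C=6): Tm = 64.9 + 41·(9 − 16.4)/17 = 47.1°C ✓; 3' end GAC has 2 G/C ✓; GC 9/17 = 52.9% ✓; length 17, outside 19–26 ✗ — fails.
P4 (18 nt, A=6 T=5 G=3 C=4): Tm = 64.9 + 41·(7 − 16.4)/18 = 43.5°C ✓; 3' end TCC has 2 G/C ✓; GC 7/18 = 38.9%, outside 41.2–53.0% ✗; length 18, outside 19–26 ✗ — fails.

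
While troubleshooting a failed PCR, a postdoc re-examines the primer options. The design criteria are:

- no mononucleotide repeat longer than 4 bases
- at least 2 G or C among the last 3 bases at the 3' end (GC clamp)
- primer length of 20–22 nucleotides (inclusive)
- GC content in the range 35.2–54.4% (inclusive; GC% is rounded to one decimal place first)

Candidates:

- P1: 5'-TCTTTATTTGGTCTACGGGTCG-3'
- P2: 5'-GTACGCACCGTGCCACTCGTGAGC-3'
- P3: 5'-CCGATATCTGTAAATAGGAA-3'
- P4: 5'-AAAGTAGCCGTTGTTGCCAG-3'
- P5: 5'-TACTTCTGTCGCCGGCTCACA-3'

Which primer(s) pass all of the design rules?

P1 (22 nt, A=2 T=10 G=6 C=4): longest run = 3 ✓; 3' end TCG has 2 G/C ✓; length 22 ✓; GC 10/22 = 45.5% ✓ — passes.
P2 (24 nt, A=4 T=4 G=7 C=9): longest run = 2 ✓; 3' end AGC has 2 G/C ✓; length 24, outside 20–22 ✗; GC 16/24 = 66.7%, outside 35.2–54.4% ✗ — fails.
P3 (20 nt, A=8 T=5 G=4 C=3): longest run = 3 ✓; 3' end GAA has 1 G/C, need ≥2 ✗; length 20 ✓; GC 7/20 = 35.0%, outside 35.2–54.4% ✗ — fails.
P4 (20 nt, A=5 T=5 G=6 C=4): longest run = 3 ✓; 3' end CAG has 2 G/C ✓; length 20 ✓; GC 10/20 = 50.0% ✓ — passes.
P5 (21 nt, A=3 T=6 G=4 C=8): longest run = 2 ✓; 3' end ACA has 1 G/C, need ≥2 ✗; length 21 ✓; GC 12/21 = 57.1%, outside 35.2–54.4% ✗ — fails.

P1 and P4.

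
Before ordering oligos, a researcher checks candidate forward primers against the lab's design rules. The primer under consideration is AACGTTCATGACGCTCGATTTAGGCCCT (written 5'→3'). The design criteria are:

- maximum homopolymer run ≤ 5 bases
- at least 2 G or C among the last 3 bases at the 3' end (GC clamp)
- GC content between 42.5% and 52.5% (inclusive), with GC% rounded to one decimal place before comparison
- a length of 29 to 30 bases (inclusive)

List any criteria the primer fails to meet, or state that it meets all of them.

Fails: length.

Base counts: A=6, T=8, G=6, C=8 (length 28).
homopolymer run: longest run = 3 ✓
GC clamp: 3' end CCT has 2 G/C ✓
GC content: GC 14/28 = 50.0% ✓
length: length 28, outside 29–30 ✗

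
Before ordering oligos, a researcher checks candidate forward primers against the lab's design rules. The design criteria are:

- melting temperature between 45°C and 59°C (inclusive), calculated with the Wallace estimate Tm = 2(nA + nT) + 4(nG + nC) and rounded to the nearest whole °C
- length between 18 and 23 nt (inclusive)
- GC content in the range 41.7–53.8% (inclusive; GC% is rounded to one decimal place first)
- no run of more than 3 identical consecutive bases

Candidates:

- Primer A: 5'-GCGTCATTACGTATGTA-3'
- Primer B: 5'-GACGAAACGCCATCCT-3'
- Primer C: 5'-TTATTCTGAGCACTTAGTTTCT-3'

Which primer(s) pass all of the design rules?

None of the candidates satisfy all criteria.

Primer A (17 nt, A=4 T=6 G=4 C=3): Tm = 2·10 + 4·7 = 48°C ✓; length 17, outside 18–23 ✗; GC 7/17 = 41.2%, outside 41.7–53.8% ✗; longest run = 2 ✓ — fails.
Primer B (16 nt, A=5 T=2 G=3 C=6): Tm = 2·7 + 4·9 = 50°C ✓; length 16, outside 18–23 ✗; GC 9/16 = 56.3%, outside 41.7–53.8% ✗; longest run = 3 ✓ — fails.
Primer C (22 nt, A=4 T=11 G=3 C=4): Tm = 2·15 + 4·7 = 58°C ✓; length 22 ✓; GC 7/22 = 31.8%, outside 41.7–53.8% ✗; longest run = 3 ✓ — fails.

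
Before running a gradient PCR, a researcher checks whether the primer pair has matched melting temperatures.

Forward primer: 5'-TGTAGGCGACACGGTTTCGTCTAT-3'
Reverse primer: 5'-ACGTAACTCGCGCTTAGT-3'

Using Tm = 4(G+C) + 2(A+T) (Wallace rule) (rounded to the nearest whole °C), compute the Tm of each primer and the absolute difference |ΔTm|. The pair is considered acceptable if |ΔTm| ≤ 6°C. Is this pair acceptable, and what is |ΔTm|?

Forward: A=4 T=8 G=7 C=5 → Tm = 2·12 + 4·12 = 72°C.
Reverse: A=4 T=5 G=4 C=5 → Tm = 2·9 + 4·9 = 54°C.
|ΔTm| = |72 − 54| = 18°C, > 6°C.

|ΔTm| = 18°C; the pair is not acceptable.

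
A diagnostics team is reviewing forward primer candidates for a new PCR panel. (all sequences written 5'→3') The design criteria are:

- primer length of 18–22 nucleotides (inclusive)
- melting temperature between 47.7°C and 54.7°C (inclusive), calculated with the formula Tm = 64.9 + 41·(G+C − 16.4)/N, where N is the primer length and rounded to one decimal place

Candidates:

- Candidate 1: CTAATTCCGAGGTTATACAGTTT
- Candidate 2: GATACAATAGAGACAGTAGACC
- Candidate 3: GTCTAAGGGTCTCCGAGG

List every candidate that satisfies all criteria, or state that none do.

Candidate 1 (23 nt, A=6 T=9 G=4 C=4): length 23, outside 18–22 ✗; Tm = 64.9 + 41·(8 − 16.4)/23 = 49.9°C ✓ — fails.
Candidate 2 (22 nt, A=10 T=3 G=5 C=4): length 22 ✓; Tm = 64.9 + 41·(9 − 16.4)/22 = 51.1°C ✓ — passes.
Candidate 3 (18 nt, A=3 T=4 G=7 C=4): length 18 ✓; Tm = 64.9 + 41·(11 − 16.4)/18 = 52.6°C ✓ — passes.

Candidate 2 and Candidate 3.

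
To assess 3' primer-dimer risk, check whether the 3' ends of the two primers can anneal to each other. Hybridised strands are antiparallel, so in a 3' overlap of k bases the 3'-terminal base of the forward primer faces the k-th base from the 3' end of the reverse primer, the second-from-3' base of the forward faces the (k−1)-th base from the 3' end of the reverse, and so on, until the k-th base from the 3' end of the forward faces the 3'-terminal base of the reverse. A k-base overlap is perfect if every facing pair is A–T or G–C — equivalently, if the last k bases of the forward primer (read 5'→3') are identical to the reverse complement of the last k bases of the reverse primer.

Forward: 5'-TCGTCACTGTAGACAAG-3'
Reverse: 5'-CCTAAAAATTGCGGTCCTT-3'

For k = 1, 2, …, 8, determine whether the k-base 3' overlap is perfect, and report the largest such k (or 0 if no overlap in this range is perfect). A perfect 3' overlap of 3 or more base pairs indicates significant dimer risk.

Longest perfect overlap: 3 complementary base pairs; significant dimer risk (threshold 3).

Last 8 bases (5'→3') — forward …TAGACAAG, reverse …CGGTCCTT.
Reverse complement of the reverse primer's last 8 bases: AAGGACCG; its first k bases are the reverse complement of the reverse primer's last k bases, so a perfect k-base overlap needs the forward primer's last k bases to equal them.
Comparing (forward last k vs required): k=1: G vs A ✗; k=2: AG vs AA ✗; k=3: AAG vs AAG ✓; k=4: CAAG vs AAGG ✗; k=5: ACAAG vs AAGGA ✗; k=6: GACAAG vs AAGGAC ✗; k=7: AGACAAG vs AAGGACC ✗; k=8: TAGACAAG vs AAGGACCG ✗.
Only k = 3 is perfect, so the longest perfect 3' overlap is 3.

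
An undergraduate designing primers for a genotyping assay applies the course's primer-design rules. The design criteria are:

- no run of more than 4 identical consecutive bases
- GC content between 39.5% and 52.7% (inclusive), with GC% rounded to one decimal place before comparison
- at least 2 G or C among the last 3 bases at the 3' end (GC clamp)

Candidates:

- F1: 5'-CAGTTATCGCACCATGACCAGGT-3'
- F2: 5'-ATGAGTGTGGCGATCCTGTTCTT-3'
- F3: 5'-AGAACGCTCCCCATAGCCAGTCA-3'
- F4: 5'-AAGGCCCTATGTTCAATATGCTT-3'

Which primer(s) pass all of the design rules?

F1 (23 nt, A=6 T=5 G=5 C=7): longest run = 2 ✓; GC 12/23 = 52.2% ✓; 3' end GGT has 2 G/C ✓ — passes.
F2 (23 nt, A=3 T=9 G=7 C=4): longest run = 2 ✓; GC 11/23 = 47.8% ✓; 3' end CTT has 1 G/C, need ≥2 ✗ — fails.
F3 (23 nt, A=7 T=3 G=4 C=9): longest run = 4 ✓; GC 13/23 = 56.5%, outside 39.5–52.7% ✗; 3' end TCA has 1 G/C, need ≥2 ✗ — fails.
F4 (23 nt, A=6 T=8 G=4 C=5): longest run = 3 ✓; GC 9/23 = 39.1%, outside 39.5–52.7% ✗; 3' end CTT has 1 G/C, need ≥2 ✗ — fails.

F1 only.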